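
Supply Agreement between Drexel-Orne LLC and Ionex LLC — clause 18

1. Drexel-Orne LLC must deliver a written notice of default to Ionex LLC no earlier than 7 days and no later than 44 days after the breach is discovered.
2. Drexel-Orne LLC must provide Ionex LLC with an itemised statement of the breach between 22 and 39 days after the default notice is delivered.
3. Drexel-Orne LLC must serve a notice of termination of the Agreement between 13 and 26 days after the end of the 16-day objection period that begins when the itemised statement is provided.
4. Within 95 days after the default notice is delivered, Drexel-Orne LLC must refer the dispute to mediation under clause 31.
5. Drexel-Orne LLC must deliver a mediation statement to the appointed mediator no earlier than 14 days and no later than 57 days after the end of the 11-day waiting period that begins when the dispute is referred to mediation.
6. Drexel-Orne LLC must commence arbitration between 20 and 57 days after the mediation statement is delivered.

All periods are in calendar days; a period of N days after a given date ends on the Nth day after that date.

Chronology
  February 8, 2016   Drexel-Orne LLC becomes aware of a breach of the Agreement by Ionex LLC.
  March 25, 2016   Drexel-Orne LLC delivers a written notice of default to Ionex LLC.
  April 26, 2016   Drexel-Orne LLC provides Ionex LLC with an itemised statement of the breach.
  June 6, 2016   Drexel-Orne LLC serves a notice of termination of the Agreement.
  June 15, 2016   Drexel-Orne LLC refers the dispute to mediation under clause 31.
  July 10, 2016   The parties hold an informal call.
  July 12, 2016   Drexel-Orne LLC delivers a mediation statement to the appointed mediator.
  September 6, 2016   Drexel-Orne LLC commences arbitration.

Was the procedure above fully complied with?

Step 1 — 7 and 44 days from February 8, 2016 (when the breach is discovered) are February 15, 2016 and March 23, 2016 respectively; March 25, 2016 is 2 days past the end of the window.

No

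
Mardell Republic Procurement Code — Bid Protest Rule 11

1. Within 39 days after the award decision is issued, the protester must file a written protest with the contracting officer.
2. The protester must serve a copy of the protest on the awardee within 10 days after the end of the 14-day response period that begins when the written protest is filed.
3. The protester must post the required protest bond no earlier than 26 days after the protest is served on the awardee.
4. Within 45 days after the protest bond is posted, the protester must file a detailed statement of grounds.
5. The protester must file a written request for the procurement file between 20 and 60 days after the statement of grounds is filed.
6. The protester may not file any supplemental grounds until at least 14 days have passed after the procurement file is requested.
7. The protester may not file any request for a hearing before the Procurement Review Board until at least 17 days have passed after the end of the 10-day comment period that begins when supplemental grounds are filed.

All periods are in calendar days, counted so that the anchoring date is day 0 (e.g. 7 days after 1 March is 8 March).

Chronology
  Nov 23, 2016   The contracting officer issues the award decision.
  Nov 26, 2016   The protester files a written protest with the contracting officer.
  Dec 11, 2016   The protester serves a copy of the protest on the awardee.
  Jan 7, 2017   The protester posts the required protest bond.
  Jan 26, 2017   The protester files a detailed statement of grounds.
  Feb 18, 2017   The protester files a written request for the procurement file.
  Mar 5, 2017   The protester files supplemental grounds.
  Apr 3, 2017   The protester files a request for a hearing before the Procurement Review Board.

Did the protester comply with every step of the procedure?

Yes

Step 1 — counting 39 days from Nov 23, 2016 (when the award decision is issued) gives a deadline of Jan 1, 2017; done Nov 26, 2016 — timely.
Step 2 — counting 10 days from Dec 10, 2016 (end of the 14-day response period, which began when the written protest is filed on Nov 26, 2016) gives a deadline of Dec 20, 2016; done Dec 11, 2016 — timely.
Step 3 — must wait 26 days from Dec 11, 2016 (when the protest is served on the awardee), so not before Jan 6, 2017; Jan 7, 2017 is on or after that date.
Step 4 — counting 45 days from Jan 7, 2017 (when the protest bond is posted) gives a deadline of Feb 21, 2017; done Jan 26, 2017 — timely.
Step 5 — 20 and 60 days from Jan 26, 2017 (when the statement of grounds is filed) are Feb 15, 2017 and Mar 27, 2017 respectively; Feb 18, 2017 falls inside that range.
Step 6 — must wait 14 days from Feb 18, 2017 (when the procurement file is requested), so not before Mar 4, 2017; Mar 5, 2017 is on or after that date.
Step 7 — must wait 17 days from Mar 15, 2017 (end of the 10-day comment period, which began when supplemental grounds are filed on Mar 5, 2017), so not before Apr 1, 2017; Apr 3, 2017 is on or after that date.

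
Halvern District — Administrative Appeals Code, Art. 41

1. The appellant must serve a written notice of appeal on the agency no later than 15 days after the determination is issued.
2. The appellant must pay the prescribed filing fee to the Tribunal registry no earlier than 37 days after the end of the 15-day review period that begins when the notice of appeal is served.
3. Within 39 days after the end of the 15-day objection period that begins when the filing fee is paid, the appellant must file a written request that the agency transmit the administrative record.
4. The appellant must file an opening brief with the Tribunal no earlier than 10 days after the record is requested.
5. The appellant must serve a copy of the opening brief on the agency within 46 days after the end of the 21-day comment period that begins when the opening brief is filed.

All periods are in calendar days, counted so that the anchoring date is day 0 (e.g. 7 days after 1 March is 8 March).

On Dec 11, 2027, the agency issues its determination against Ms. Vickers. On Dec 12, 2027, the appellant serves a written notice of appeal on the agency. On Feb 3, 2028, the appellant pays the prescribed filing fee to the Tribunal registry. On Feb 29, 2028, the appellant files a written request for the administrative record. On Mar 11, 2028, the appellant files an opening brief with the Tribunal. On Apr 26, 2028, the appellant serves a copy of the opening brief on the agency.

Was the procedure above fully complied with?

Yes

(1) due by Dec 11, 2027 + 15 days = Dec 26, 2027; done Dec 12, 2027 — timely.
(2) permitted from Dec 27, 2027 + 37 days = Feb 2, 2028 onward; done Feb 3, 2028, after the minimum wait.
(3) due by Feb 18, 2028 + 39 days = Mar 28, 2028; completed Feb 29, 2028, before the deadline.
(4) permitted from Feb 29, 2028 + 10 days = Mar 10, 2028 onward; Mar 11, 2028 is on or after that date.
(5) due by Apr 1, 2028 + 46 days = May 17, 2028; done Apr 26, 2028 — timely.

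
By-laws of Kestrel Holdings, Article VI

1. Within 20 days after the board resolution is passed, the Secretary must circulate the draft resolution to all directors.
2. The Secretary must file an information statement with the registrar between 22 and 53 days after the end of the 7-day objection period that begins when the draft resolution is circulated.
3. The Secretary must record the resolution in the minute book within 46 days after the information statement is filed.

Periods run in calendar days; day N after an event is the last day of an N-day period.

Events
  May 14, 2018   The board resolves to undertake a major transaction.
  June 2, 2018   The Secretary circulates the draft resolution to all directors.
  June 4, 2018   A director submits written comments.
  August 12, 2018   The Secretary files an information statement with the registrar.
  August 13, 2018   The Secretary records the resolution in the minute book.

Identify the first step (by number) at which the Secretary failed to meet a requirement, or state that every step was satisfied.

Step 2

Step 1 — counting 20 days from May 14, 2018 (when the board resolution is passed) gives a deadline of June 3, 2018; done June 2, 2018 — timely.
Step 2 — 22 and 53 days from June 9, 2018 (end of the 7-day objection period, which began when the draft resolution is circulated on June 2, 2018) are July 1, 2018 and August 1, 2018 respectively; August 12, 2018 is 11 days past the end of the window.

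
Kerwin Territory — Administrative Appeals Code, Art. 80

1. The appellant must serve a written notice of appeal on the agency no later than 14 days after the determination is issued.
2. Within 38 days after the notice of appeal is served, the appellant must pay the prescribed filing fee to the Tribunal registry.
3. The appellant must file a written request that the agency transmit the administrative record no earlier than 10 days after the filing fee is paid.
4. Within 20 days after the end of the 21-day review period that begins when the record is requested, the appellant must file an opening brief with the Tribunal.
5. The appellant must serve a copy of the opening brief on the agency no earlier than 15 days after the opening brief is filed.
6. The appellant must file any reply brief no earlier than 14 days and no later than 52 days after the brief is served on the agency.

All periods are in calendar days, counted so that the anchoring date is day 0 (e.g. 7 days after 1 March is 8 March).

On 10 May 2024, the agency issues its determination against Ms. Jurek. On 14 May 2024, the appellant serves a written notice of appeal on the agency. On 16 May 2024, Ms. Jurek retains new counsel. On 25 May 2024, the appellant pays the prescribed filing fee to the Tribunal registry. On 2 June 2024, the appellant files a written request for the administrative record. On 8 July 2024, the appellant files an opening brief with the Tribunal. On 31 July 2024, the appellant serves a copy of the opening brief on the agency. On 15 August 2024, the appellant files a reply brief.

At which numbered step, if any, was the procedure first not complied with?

Step 1: 14 days after 10 May 2024 (when the determination is issued) is 24 May 2024; done 14 May 2024 — timely.
Step 2: 38 days after 14 May 2024 (when the notice of appeal is served) is 21 June 2024; completed 25 May 2024, before the deadline.
Step 3: the earliest permitted date is 10 days after 25 May 2024 (when the filing fee is paid), i.e. 4 June 2024; 2 June 2024 is 2 days before the earliest permitted date.
The analysis stops there.

Step 3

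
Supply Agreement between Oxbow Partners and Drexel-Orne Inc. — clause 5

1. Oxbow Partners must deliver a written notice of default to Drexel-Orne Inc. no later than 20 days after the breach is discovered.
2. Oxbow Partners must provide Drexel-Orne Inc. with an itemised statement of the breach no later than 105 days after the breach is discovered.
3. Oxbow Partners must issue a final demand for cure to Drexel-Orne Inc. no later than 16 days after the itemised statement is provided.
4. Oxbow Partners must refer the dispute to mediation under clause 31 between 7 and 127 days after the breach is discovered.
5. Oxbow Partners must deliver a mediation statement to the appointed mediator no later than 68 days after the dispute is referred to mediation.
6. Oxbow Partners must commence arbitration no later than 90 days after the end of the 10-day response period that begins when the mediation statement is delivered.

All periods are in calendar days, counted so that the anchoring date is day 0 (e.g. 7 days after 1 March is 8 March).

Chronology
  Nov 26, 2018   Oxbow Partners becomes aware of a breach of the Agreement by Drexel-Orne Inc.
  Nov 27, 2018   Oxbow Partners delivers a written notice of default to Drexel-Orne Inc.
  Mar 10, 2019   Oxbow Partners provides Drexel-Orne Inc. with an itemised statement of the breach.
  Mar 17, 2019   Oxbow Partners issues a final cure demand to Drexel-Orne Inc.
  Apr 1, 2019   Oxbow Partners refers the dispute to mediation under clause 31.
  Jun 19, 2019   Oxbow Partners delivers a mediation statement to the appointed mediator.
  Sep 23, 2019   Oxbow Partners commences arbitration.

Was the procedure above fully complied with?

Step 1 — counting 20 days from Nov 26, 2018 (when the breach is discovered) gives a deadline of Dec 16, 2018; completed Nov 27, 2018, before the deadline.
Step 2 — counting 105 days from Nov 26, 2018 (when the breach is discovered) gives a deadline of Mar 11, 2019; done Mar 10, 2019 — timely.
Step 3 — counting 16 days from Mar 10, 2019 (when the itemised statement is provided) gives a deadline of Mar 26, 2019; done Mar 17, 2019 — timely.
Step 4 — 7 and 127 days from Nov 26, 2018 (when the breach is discovered) are Dec 3, 2018 and Apr 2, 2019 respectively; Apr 1, 2019 falls inside that range.
Step 5 — counting 68 days from Apr 1, 2019 (when the dispute is referred to mediation) gives a deadline of Jun 8, 2019; Jun 19, 2019 misses that deadline by 11 days.

No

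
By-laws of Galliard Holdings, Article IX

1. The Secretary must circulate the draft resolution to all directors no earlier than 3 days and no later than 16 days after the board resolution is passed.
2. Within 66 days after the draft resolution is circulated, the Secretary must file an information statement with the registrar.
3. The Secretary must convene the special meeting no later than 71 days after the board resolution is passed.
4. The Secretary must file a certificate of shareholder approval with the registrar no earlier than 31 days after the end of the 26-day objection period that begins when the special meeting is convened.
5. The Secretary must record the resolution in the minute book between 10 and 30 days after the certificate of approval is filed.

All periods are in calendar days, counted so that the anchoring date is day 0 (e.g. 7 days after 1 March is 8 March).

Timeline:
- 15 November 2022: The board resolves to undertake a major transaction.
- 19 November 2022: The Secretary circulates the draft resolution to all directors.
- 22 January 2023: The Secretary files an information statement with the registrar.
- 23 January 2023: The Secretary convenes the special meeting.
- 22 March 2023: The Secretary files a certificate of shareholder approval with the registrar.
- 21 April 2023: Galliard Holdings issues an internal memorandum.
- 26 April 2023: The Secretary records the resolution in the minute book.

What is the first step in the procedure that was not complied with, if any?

Step 1 — 3 and 16 days from 15 November 2022 (when the board resolution is passed) are 18 November 2022 and 1 December 2022 respectively; done 19 November 2022 — within the window.
Step 2 — counting 66 days from 19 November 2022 (when the draft resolution is circulated) gives a deadline of 24 January 2023; completed 22 January 2023, before the deadline.
Step 3 — counting 71 days from 15 November 2022 (when the board resolution is passed) gives a deadline of 25 January 2023; completed 23 January 2023, before the deadline.
Step 4 — must wait 31 days from 18 February 2023 (end of the 26-day objection period, which began when the special meeting is convened on 23 January 2023), so not before 21 March 2023; done 22 March 2023, after the minimum wait.
Step 5 — 10 and 30 days from 22 March 2023 (when the certificate of approval is filed) are 1 April 2023 and 21 April 2023 respectively; 26 April 2023 is 5 days past the end of the window.
The procedure was therefore not followed at step 5.

Step 5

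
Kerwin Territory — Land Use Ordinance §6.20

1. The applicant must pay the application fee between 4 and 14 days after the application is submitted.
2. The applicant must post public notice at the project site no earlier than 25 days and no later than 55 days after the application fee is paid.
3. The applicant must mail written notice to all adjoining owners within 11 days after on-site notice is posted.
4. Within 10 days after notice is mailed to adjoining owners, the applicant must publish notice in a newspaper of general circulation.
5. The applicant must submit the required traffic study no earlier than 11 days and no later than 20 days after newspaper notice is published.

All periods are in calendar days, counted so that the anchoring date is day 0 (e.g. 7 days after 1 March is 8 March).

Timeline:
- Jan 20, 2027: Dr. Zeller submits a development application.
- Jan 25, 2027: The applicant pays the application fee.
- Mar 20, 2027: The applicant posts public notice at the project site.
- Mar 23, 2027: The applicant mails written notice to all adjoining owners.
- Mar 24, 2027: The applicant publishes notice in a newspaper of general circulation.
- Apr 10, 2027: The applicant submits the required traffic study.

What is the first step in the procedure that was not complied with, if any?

Step 1 — 4 and 14 days from Jan 20, 2027 (when the application is submitted) are Jan 24, 2027 and Feb 3, 2027 respectively; Jan 25, 2027 falls inside that range.
Step 2 — 25 and 55 days from Jan 25, 2027 (when the application fee is paid) are Feb 19, 2027 and Mar 21, 2027 respectively; Mar 20, 2027 falls inside that range.
Step 3 — counting 11 days from Mar 20, 2027 (when on-site notice is posted) gives a deadline of Mar 31, 2027; completed Mar 23, 2027, before the deadline.
Step 4 — counting 10 days from Mar 23, 2027 (when notice is mailed to adjoining owners) gives a deadline of Apr 2, 2027; completed Mar 24, 2027, before the deadline.
Step 5 — 11 and 20 days from Mar 24, 2027 (when newspaper notice is published) are Apr 4, 2027 and Apr 13, 2027 respectively; Apr 10, 2027 falls inside that range.

None — every step was satisfied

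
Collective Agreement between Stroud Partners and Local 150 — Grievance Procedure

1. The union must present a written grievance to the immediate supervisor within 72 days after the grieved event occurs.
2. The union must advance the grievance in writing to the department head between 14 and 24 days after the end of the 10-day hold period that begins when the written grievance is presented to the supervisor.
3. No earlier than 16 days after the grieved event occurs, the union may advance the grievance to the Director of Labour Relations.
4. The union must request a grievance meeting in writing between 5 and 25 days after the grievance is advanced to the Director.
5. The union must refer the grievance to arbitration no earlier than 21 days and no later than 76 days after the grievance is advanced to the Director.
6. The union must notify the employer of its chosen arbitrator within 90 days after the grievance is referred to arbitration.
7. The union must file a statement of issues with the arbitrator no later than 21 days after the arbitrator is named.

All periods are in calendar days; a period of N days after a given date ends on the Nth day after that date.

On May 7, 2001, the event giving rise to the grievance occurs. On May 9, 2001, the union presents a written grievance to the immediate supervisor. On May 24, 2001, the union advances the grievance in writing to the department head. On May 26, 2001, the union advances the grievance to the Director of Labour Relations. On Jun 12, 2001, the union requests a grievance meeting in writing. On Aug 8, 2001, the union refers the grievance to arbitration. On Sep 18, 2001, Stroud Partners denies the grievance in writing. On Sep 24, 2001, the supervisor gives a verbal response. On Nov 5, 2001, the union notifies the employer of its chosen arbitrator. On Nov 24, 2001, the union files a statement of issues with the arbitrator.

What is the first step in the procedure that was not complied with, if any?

Step 1: 72 days after May 7, 2001 (when the grieved event occurs) is Jul 18, 2001; completed May 9, 2001, before the deadline.
Step 2: the window is 14–24 days after May 19, 2001 (end of the 10-day hold period, which began when the written grievance is presented to the supervisor on May 9, 2001), so Jun 2, 2001 through Jun 12, 2001; May 24, 2001 is 9 days too early.
No need to go further; step 2 was not satisfied.

Step 2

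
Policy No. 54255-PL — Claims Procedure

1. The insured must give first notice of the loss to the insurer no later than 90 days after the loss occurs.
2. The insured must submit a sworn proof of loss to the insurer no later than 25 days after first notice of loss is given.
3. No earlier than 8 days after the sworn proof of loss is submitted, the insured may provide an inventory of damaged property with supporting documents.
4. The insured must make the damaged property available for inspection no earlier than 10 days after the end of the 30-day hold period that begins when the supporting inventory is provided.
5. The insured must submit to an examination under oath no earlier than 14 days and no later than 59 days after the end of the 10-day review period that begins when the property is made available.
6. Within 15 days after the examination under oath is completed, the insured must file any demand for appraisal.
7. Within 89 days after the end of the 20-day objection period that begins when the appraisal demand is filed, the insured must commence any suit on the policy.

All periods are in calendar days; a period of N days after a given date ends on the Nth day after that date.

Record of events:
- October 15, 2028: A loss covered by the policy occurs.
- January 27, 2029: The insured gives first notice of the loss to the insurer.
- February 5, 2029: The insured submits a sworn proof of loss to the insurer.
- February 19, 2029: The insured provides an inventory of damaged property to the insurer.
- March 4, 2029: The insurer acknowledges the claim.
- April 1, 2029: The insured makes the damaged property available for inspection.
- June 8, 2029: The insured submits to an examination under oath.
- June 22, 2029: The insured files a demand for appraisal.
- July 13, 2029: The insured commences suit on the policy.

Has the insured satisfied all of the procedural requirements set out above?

Step 1: 90 days after October 15, 2028 (when the loss occurs) is January 13, 2029; not done until January 27, 2029, 14 days after the deadline.

No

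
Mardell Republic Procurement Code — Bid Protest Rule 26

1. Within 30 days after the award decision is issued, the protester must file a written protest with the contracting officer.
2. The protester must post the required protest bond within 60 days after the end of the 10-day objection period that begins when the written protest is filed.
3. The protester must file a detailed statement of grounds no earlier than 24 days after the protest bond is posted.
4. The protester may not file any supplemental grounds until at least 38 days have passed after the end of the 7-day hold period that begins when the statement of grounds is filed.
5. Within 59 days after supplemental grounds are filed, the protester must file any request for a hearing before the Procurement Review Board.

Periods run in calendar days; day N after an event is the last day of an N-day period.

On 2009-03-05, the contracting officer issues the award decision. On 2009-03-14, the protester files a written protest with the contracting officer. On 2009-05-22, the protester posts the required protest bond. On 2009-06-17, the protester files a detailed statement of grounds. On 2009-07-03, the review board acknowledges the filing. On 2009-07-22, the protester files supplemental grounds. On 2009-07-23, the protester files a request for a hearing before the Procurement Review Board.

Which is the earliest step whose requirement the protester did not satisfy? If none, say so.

(1) due by 2009-03-05 + 30 days = 2009-04-04; done 2009-03-14 — timely.
(2) due by 2009-03-24 + 60 days = 2009-05-23; completed 2009-05-22, before the deadline.
(3) permitted from 2009-05-22 + 24 days = 2009-06-15 onward; done 2009-06-17 — permitted.
(4) permitted from 2009-06-24 + 38 days = 2009-08-01 onward; done 2009-07-22 — 10 days too early.
No need to go further; step 4 was not satisfied.

Step 4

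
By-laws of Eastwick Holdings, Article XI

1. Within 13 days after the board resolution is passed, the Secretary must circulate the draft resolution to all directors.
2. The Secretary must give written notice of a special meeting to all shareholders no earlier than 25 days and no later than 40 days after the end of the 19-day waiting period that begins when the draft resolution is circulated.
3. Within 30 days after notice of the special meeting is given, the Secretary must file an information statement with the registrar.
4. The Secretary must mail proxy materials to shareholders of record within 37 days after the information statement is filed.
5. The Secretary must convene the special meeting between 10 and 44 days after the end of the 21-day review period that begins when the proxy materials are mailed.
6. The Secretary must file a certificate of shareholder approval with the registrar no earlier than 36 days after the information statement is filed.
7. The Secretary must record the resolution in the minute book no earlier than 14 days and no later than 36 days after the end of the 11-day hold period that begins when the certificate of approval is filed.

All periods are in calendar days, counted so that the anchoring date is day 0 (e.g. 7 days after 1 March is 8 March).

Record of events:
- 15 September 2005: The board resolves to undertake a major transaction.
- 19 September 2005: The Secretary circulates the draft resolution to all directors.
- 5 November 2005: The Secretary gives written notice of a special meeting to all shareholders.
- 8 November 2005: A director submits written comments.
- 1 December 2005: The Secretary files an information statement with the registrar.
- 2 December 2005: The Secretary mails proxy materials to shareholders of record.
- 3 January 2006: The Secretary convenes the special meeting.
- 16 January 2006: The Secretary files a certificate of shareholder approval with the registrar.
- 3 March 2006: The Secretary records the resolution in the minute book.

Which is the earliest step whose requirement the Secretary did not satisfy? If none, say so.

Step 1 — counting 13 days from 15 September 2005 (when the board resolution is passed) gives a deadline of 28 September 2005; completed 19 September 2005, before the deadline.
Step 2 — 25 and 40 days from 8 October 2005 (end of the 19-day waiting period, which began when the draft resolution is circulated on 19 September 2005) are 2 November 2005 and 17 November 2005 respectively; 5 November 2005 falls inside that range.
Step 3 — counting 30 days from 5 November 2005 (when notice of the special meeting is given) gives a deadline of 5 December 2005; 1 December 2005 is within that limit.
Step 4 — counting 37 days from 1 December 2005 (when the information statement is filed) gives a deadline of 7 January 2006; 2 December 2005 is within that limit.
Step 5 — 10 and 44 days from 23 December 2005 (end of the 21-day review period, which began when the proxy materials are mailed on 2 December 2005) are 2 January 2006 and 5 February 2006 respectively; done 3 January 2006 — within the window.
Step 6 — must wait 36 days from 1 December 2005 (when the information statement is filed), so not before 6 January 2006; done 16 January 2006 — permitted.
Step 7 — 14 and 36 days from 27 January 2006 (end of the 11-day hold period, which began when the certificate of approval is filed on 16 January 2006) are 10 February 2006 and 4 March 2006 respectively; done 3 March 2006, which is between those dates.

None — every step was satisfied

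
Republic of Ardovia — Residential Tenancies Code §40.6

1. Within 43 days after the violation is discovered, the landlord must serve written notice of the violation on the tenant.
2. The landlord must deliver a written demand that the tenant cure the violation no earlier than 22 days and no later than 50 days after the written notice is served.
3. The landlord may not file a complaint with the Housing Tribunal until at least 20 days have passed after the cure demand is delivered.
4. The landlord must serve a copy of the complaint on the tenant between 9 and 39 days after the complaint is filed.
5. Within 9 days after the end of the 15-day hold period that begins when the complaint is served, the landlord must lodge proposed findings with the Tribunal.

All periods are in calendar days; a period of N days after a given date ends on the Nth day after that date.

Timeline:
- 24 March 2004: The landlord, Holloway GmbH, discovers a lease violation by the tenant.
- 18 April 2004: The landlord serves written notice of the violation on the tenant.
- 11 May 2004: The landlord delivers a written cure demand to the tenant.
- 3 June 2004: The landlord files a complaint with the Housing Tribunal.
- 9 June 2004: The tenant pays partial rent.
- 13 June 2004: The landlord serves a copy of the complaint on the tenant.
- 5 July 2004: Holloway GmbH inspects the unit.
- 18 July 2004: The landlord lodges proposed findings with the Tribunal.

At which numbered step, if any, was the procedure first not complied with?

Step 5

Step 1 — counting 43 days from 24 March 2004 (when the violation is discovered) gives a deadline of 6 May 2004; done 18 April 2004 — timely.
Step 2 — 22 and 50 days from 18 April 2004 (when the written notice is served) are 10 May 2004 and 7 June 2004 respectively; 11 May 2004 falls inside that range.
Step 3 — must wait 20 days from 11 May 2004 (when the cure demand is delivered), so not before 31 May 2004; done 3 June 2004, after the minimum wait.
Step 4 — 9 and 39 days from 3 June 2004 (when the complaint is filed) are 12 June 2004 and 12 July 2004 respectively; done 13 June 2004, which is between those dates.
Step 5 — counting 9 days from 28 June 2004 (end of the 15-day hold period, which began when the complaint is served on 13 June 2004) gives a deadline of 7 July 2004; not done until 18 July 2004, 11 days after the deadline.
No need to go further; step 5 was not satisfied.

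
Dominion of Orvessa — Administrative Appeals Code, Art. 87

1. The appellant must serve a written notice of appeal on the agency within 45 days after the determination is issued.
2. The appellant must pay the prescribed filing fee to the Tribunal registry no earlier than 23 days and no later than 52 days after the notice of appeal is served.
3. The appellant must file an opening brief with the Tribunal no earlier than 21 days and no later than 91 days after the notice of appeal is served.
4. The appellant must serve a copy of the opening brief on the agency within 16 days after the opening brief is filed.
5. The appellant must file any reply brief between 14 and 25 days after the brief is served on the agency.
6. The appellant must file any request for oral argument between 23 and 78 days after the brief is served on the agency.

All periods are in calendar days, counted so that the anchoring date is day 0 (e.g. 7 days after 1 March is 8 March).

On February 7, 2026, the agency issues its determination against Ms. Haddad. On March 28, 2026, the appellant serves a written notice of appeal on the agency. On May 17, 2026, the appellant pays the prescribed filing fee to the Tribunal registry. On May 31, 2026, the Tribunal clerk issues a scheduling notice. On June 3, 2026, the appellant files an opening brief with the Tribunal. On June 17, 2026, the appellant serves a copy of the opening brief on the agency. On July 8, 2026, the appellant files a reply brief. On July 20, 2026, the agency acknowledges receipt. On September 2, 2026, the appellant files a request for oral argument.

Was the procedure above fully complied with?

No

Step 1 — counting 45 days from February 7, 2026 (when the determination is issued) gives a deadline of March 24, 2026; done March 28, 2026 — 4 days late.
That is the first point of non-compliance.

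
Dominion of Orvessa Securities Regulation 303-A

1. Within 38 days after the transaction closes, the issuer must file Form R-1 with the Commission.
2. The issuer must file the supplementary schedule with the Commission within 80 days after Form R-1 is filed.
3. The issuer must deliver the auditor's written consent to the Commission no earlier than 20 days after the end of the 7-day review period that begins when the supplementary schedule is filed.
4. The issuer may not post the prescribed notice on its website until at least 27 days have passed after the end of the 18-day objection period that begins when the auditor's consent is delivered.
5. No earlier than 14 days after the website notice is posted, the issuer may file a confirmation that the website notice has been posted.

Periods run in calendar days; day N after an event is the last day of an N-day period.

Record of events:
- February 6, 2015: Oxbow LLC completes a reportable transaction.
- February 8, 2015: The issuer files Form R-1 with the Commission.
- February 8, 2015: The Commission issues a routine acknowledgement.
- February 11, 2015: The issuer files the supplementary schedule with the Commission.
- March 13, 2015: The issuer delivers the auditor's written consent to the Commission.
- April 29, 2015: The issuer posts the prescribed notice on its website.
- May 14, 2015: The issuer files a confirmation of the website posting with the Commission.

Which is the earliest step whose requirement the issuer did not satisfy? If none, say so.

(1) due by February 6, 2015 + 38 days = March 16, 2015; February 8, 2015 is within that limit.
(2) due by February 8, 2015 + 80 days = April 29, 2015; done February 11, 2015 — timely.
(3) permitted from February 18, 2015 + 20 days = March 10, 2015 onward; March 13, 2015 is on or after that date.
(4) permitted from March 31, 2015 + 27 days = April 27, 2015 onward; April 29, 2015 is on or after that date.
(5) permitted from April 29, 2015 + 14 days = May 13, 2015 onward; May 14, 2015 is on or after that date.

None — every step was satisfied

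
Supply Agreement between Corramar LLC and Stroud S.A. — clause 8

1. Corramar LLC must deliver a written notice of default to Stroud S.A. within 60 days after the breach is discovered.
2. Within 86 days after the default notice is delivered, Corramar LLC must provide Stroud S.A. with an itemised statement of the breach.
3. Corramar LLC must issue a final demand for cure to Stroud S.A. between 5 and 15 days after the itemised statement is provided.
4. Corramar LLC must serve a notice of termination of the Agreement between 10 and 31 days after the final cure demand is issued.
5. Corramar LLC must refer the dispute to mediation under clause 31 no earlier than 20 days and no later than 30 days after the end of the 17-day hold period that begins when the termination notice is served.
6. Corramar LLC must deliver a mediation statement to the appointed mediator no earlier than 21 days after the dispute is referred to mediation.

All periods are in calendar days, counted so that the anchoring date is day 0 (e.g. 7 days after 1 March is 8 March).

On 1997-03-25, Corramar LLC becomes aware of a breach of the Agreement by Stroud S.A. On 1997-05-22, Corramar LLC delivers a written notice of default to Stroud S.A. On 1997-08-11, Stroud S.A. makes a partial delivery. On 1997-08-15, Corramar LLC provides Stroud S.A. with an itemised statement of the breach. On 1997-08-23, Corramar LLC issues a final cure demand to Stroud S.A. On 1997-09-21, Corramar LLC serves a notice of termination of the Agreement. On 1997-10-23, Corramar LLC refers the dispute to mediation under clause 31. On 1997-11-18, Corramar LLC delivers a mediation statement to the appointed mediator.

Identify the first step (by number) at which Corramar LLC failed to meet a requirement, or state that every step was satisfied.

(1) due by 1997-03-25 + 60 days = 1997-05-24; 1997-05-22 is within that limit.
(2) due by 1997-05-22 + 86 days = 1997-08-16; completed 1997-08-15, before the deadline.
(3) the permitted window runs from 1997-08-15 + 5 = 1997-08-20 to 1997-08-15 + 15 = 1997-08-30; done 1997-08-23 — within the window.
(4) the permitted window runs from 1997-08-23 + 10 = 1997-09-02 to 1997-08-23 + 31 = 1997-09-23; done 1997-09-21 — within the window.
(5) the permitted window runs from 1997-10-08 + 20 = 1997-10-28 to 1997-10-08 + 30 = 1997-11-07; done 1997-10-23 — 5 days before the window opened.
No need to go further; step 5 was not satisfied.

Step 5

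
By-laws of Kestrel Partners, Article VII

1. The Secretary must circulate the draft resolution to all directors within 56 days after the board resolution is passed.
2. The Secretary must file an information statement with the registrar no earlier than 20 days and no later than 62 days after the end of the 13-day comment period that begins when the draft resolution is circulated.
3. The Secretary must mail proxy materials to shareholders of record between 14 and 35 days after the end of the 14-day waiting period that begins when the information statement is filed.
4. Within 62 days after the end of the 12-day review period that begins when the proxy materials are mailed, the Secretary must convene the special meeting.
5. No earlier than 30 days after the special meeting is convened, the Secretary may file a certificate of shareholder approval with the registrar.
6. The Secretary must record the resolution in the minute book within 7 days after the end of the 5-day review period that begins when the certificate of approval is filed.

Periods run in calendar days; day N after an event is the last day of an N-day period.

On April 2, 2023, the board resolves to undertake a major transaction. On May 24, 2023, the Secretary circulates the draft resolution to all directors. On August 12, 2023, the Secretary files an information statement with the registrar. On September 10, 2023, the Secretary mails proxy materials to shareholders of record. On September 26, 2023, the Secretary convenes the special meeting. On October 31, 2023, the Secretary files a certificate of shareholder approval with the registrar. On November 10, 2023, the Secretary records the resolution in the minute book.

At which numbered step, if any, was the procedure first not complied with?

Step 2

(1) due by April 2, 2023 + 56 days = May 28, 2023; May 24, 2023 is within that limit.
(2) the permitted window runs from June 6, 2023 + 20 = June 26, 2023 to June 6, 2023 + 62 = August 7, 2023; done August 12, 2023 — 5 days after the window closed.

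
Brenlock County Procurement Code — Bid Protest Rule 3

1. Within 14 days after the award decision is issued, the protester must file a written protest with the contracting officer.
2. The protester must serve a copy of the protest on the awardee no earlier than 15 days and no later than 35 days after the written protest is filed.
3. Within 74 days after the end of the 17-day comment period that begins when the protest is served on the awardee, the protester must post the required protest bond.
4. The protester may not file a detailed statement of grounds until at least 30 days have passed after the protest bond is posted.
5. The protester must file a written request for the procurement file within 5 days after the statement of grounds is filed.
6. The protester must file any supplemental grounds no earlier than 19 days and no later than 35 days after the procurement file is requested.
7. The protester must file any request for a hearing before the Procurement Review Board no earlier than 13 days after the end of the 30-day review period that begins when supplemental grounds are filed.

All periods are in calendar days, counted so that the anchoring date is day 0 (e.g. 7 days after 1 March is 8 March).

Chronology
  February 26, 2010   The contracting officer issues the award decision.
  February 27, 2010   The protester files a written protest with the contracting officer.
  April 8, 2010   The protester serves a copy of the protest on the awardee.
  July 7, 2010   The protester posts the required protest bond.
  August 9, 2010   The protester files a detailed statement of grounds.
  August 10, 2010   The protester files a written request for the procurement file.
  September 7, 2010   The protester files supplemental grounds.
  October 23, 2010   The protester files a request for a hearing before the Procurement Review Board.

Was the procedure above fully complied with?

No

(1) due by February 26, 2010 + 14 days = March 12, 2010; February 27, 2010 is within that limit.
(2) the permitted window runs from February 27, 2010 + 15 = March 14, 2010 to February 27, 2010 + 35 = April 3, 2010; done April 8, 2010 — 5 days after the window closed.
Later steps need not be reached.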